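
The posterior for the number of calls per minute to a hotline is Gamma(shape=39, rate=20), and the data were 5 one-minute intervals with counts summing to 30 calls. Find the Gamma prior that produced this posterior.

Gamma(shape=9, rate=15)

Gamma–Poisson conjugacy: posterior shape = α + Σxᵢ, posterior rate = β + n.
So α = 39 − 30 = 9 and β = 20 − 5 = 15.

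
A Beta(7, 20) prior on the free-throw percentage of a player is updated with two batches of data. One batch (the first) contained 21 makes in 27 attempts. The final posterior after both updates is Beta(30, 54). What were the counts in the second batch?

Because Beta–binomial updating is additive in the counts, the combined data contributed (α_post−α_prior, β_post−β_prior) successes and failures.
Total across both batches: 30−7=23 makes, 54−20=34 misses.
Subtract the first batch: 23−21=2 makes and 34−6=28 misses.

2 makes and 28 misses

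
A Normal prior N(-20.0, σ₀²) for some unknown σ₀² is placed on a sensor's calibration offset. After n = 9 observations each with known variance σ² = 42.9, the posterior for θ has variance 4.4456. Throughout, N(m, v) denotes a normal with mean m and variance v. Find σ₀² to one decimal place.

σ₀² = 66.0

Posterior precision equals prior precision plus data precision: 1/σ_n² = 1/σ₀² + n/σ².
So 1/σ₀² = 1/4.4456 − 9/42.9 = 0.224942 − 0.209790 = 0.015152.
Hence σ₀² = 1/0.015152 ≈ 66.0.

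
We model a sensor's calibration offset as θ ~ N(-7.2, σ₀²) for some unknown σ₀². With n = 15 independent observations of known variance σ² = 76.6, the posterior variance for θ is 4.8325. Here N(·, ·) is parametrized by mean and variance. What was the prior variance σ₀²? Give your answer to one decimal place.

Posterior precision equals prior precision plus data precision: 1/σ_n² = 1/σ₀² + n/σ².
So 1/σ₀² = 1/4.8325 − 15/76.6 = 0.206932 − 0.195822 = 0.011110.
Hence σ₀² = 1/0.011110 ≈ 90.0.

σ₀² = 90.0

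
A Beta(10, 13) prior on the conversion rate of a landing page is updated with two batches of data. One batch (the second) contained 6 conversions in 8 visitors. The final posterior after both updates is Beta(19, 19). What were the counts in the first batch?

Because Beta–binomial updating is additive in the counts, the combined data contributed (α_post−α_prior, β_post−β_prior) successes and failures.
Total across both batches: 19−10=9 conversions, 19−13=6 bounces.
Subtract the second batch: 9−6=3 conversions and 6−2=4 bounces.

3 conversions and 4 bounces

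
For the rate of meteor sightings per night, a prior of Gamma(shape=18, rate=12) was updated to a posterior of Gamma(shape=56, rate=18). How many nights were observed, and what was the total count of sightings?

n = 6 nights with total 38 sightings

Gamma–Poisson conjugacy: posterior shape = α + Σxᵢ, posterior rate = β + n.
Matching: Σxᵢ = 56 − 18 = 38 and n = 18 − 12 = 6.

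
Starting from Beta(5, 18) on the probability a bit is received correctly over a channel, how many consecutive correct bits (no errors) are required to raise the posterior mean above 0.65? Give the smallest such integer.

After k correct bits and 0 errors the posterior is Beta(5+k, 18), with mean (5+k)/(5+18+k).
Set (5+k)/(23+k) > 0.65 and solve: k > (0.65·23 − 5)/(1 − 0.65) = 28.429.
The smallest integer exceeding 28.429 is 29.

k = 29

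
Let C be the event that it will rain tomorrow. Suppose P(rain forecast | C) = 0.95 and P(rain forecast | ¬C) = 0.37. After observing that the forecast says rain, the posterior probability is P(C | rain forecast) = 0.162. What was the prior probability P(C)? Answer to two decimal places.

P(C) = 0.07

In odds form, posterior odds = prior odds × likelihood ratio, so prior odds = posterior odds ÷ LR.
Posterior odds = 0.162/(1−0.162) = 0.1933. LR = 0.95/0.37 = 2.5676.
Prior odds = 0.1933/2.5676 = 0.0753, so P(C) = 0.0753/(1+0.0753) ≈ 0.07.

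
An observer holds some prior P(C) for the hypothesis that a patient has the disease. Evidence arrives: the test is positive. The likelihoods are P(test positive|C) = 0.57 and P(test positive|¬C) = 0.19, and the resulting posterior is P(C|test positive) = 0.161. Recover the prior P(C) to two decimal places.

P(C) = 0.06

Bayes' rule in odds form gives O(C|E) = O(C)·[P(E|C)/P(E|¬C)], hence O(C) = O(C|E)/LR.
Posterior odds = 0.161/(1−0.161) = 0.1919. LR = 0.57/0.19 = 3.0000.
Prior odds = 0.1919/3.0000 = 0.0640, so P(C) = 0.0640/(1+0.0640) ≈ 0.06.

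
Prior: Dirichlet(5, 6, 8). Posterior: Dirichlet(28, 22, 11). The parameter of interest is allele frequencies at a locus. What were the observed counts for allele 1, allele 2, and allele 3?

counts (23, 16, 3)

For a Dirichlet(α) prior with multinomial counts c, the posterior is Dirichlet(α + c) componentwise.
Counts are posterior − prior componentwise: 28−5=23, 22−6=16, 11−8=3.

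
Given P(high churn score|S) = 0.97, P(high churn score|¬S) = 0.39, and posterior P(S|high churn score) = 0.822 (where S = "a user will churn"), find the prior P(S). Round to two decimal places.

P(S) = 0.65

In odds form, posterior odds = prior odds × likelihood ratio, so prior odds = posterior odds ÷ LR.
Posterior odds = 0.822/(1−0.822) = 4.6180. LR = 0.97/0.39 = 2.4872.
Prior odds = 4.6180/2.4872 = 1.8567, so P(S) = 1.8567/(1+1.8567) ≈ 0.65.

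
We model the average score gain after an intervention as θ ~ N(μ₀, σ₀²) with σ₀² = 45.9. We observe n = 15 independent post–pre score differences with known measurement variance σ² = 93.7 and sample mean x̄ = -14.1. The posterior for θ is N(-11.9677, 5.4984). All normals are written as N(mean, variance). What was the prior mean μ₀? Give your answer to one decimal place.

The posterior mean is a precision-weighted average: μ_n = (τ₀μ₀ + τ_data·x̄)/(τ₀+τ_data), with τ₀=1/σ₀² and τ_data=n/σ².
Here τ₀ = 1/45.9 = 0.021786 and τ_data = 15/93.7 = 0.160085, so τ_n = 0.181871.
Rearranging for μ₀: μ₀ = (μ_n·τ_n − τ_data·x̄)/τ₀ = (-11.9677·0.181871 − 0.160085·-14.1) / 0.021786 = 0.080621/0.021786 ≈ 3.7.

μ₀ = 3.7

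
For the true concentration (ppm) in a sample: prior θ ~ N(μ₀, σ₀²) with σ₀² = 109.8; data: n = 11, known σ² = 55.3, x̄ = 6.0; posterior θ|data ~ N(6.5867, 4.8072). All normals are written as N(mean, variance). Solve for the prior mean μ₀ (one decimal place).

With known observation variance, the Normal–Normal posterior has precision τ_n = τ₀ + n/σ² and mean μ_n = (τ₀μ₀ + (n/σ²)x̄)/τ_n.
Here τ₀ = 1/109.8 = 0.009107 and τ_data = 11/55.3 = 0.198915, so τ_n = 0.208022.
Rearranging for μ₀: μ₀ = (μ_n·τ_n − τ_data·x̄)/τ₀ = (6.5867·0.208022 − 0.198915·6.0) / 0.009107 = 0.176689/0.009107 ≈ 19.4.

μ₀ = 19.4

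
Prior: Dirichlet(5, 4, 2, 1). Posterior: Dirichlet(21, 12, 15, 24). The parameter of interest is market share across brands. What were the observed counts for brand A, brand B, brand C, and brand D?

counts (16, 8, 13, 23)

For a Dirichlet(α) prior with multinomial counts c, the posterior is Dirichlet(α + c) componentwise.
Counts are posterior − prior componentwise: 21−5=16, 12−4=8, 15−2=13, 24−1=23.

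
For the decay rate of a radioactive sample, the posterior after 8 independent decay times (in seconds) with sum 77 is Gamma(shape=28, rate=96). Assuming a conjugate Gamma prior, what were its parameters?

Gamma(shape=20, rate=19)

Gamma–exponential conjugacy: posterior shape = α + n, posterior rate = β + Σtᵢ.
So α = 28 − 8 = 20 and β = 96 − 77 = 19.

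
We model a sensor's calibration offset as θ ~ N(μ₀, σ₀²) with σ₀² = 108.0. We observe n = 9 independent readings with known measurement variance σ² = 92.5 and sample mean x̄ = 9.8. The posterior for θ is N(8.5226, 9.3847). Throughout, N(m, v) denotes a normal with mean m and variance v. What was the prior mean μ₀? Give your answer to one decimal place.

μ₀ = -4.9

With known observation variance, the Normal–Normal posterior has precision τ_n = τ₀ + n/σ² and mean μ_n = (τ₀μ₀ + (n/σ²)x̄)/τ_n.
Here τ₀ = 1/108.0 = 0.009259 and τ_data = 9/92.5 = 0.097297, so τ_n = 0.106556.
Rearranging for μ₀: μ₀ = (μ_n·τ_n − τ_data·x̄)/τ₀ = (8.5226·0.106556 − 0.097297·9.8) / 0.009259 = -0.045376/0.009259 ≈ -4.9.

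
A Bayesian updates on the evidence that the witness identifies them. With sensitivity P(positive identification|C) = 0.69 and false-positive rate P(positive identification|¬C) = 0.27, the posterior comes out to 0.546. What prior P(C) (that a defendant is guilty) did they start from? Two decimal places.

Bayes' rule in odds form gives O(C|E) = O(C)·[P(E|C)/P(E|¬C)], hence O(C) = O(C|E)/LR.
Posterior odds = 0.546/(1−0.546) = 1.2026. LR = 0.69/0.27 = 2.5556.
Prior odds = 1.2026/2.5556 = 0.4706, so P(C) = 0.4706/(1+0.4706) ≈ 0.32.

P(C) = 0.32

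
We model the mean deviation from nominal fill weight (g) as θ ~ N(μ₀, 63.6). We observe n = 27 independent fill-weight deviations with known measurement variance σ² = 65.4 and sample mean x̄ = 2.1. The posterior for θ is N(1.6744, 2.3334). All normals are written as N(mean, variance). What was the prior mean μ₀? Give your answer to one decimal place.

μ₀ = -9.5

The posterior mean is a precision-weighted average: μ_n = (τ₀μ₀ + τ_data·x̄)/(τ₀+τ_data), with τ₀=1/σ₀² and τ_data=n/σ².
Here τ₀ = 1/63.6 = 0.015723 and τ_data = 27/65.4 = 0.412844, so τ_n = 0.428567.
Rearranging for μ₀: μ₀ = (μ_n·τ_n − τ_data·x̄)/τ₀ = (1.6744·0.428567 − 0.412844·2.1) / 0.015723 = -0.149380/0.015723 ≈ -9.5.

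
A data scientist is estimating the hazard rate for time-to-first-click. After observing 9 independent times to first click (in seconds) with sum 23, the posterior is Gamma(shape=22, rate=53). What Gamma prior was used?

Gamma(shape=13, rate=30)

Gamma–exponential conjugacy: posterior shape = α + n, posterior rate = β + Σtᵢ.
So α = 22 − 9 = 13 and β = 53 − 23 = 30.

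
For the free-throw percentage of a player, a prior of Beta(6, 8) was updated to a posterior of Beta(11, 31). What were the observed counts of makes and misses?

Beta is conjugate to the binomial likelihood: posterior = Beta(a+s, b+f).
Match parameters: s=11−6=5, f=31−8=23.

5 makes and 23 misses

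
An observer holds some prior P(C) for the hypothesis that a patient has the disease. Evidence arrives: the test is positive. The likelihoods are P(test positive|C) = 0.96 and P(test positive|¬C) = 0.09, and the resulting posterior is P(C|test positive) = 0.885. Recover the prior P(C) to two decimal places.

P(C) = 0.42

In odds form, posterior odds = prior odds × likelihood ratio, so prior odds = posterior odds ÷ LR.
Posterior odds = 0.885/(1−0.885) = 7.6957. LR = 0.96/0.09 = 10.6667.
Prior odds = 7.6957/10.6667 = 0.7215, so P(C) = 0.7215/(1+0.7215) ≈ 0.42.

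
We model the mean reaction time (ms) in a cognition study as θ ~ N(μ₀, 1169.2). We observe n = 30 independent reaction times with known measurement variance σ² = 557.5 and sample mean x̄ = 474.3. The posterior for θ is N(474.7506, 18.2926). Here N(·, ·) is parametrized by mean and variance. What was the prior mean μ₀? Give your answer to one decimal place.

The posterior mean is a precision-weighted average: μ_n = (τ₀μ₀ + τ_data·x̄)/(τ₀+τ_data), with τ₀=1/σ₀² and τ_data=n/σ².
Here τ₀ = 1/1169.2 = 0.000855 and τ_data = 30/557.5 = 0.053812, so τ_n = 0.054667.
Rearranging for μ₀: μ₀ = (μ_n·τ_n − τ_data·x̄)/τ₀ = (474.7506·0.054667 − 0.053812·474.3) / 0.000855 = 0.430159/0.000855 ≈ 503.1.

μ₀ = 503.1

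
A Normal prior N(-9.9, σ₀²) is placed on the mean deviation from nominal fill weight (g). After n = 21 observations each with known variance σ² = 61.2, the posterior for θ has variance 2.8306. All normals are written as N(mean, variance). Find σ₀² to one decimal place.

For the Normal–Normal model with known σ², precisions add: τ_n = τ₀ + n/σ².
So 1/σ₀² = 1/2.8306 − 21/61.2 = 0.353282 − 0.343137 = 0.010145.
Hence σ₀² = 1/0.010145 ≈ 98.6.

σ₀² = 98.6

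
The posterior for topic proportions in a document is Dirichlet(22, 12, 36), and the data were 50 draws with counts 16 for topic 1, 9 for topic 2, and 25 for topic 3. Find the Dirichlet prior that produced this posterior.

Dirichlet(6, 3, 11)

For a Dirichlet(α) prior with multinomial counts c, the posterior is Dirichlet(α + c) componentwise.
Subtract each count from the matching posterior parameter: 22−16=6, 12−9=3, 36−25=11.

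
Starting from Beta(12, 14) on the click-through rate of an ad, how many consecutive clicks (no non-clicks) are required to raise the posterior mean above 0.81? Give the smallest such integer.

k = 48

After k clicks and 0 non-clicks the posterior is Beta(12+k, 14), with mean (12+k)/(12+14+k).
Set (12+k)/(26+k) > 0.81 and solve: k > (0.81·26 − 12)/(1 − 0.81) = 47.684.
The smallest integer exceeding 47.684 is 48, and checking k=48: (60)/(74) = 0.8108 > 0.81.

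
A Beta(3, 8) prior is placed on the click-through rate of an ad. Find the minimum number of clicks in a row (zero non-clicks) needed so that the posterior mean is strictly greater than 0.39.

k = 3

After k clicks and 0 non-clicks the posterior is Beta(3+k, 8), with mean (3+k)/(3+8+k).
Set (3+k)/(11+k) > 0.39 and solve: k > (0.39·11 − 3)/(1 − 0.39) = 2.115.
The smallest integer exceeding 2.115 is 3.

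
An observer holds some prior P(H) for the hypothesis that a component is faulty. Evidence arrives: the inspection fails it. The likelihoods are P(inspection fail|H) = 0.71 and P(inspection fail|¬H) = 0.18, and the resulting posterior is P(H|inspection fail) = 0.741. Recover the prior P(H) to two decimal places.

Bayes' rule in odds form gives O(H|E) = O(H)·[P(E|H)/P(E|¬H)], hence O(H) = O(H|E)/LR.
Posterior odds = 0.741/(1−0.741) = 2.8610. LR = 0.71/0.18 = 3.9444.
Prior odds = 2.8610/3.9444 = 0.7253, so P(H) = 0.7253/(1+0.7253) ≈ 0.42.

P(H) = 0.42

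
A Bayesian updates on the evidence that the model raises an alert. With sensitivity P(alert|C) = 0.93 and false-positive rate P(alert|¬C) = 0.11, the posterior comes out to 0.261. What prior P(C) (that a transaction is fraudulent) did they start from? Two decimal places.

P(C) = 0.04

Bayes' rule in odds form gives O(C|E) = O(C)·[P(E|C)/P(E|¬C)], hence O(C) = O(C|E)/LR.
Posterior odds = 0.261/(1−0.261) = 0.3532. LR = 0.93/0.11 = 8.4545.
Prior odds = 0.3532/8.4545 = 0.0418, so P(C) = 0.0418/(1+0.0418) ≈ 0.04.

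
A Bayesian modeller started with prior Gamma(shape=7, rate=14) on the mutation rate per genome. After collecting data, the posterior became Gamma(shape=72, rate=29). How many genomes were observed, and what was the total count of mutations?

n = 15 genomes with total 65 mutations

A Gamma(α, β) prior (rate parametrization) on a Poisson rate with n observations summing to S gives posterior Gamma(α+S, β+n).
Matching: Σxᵢ = 72 − 7 = 65 and n = 29 − 14 = 15.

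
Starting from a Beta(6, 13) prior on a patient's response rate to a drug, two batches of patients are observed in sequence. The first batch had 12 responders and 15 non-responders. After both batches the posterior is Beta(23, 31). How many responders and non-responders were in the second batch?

Because Beta–binomial updating is additive in the counts, the combined data contributed (α_post−α_prior, β_post−β_prior) successes and failures.
Total across both batches: 23−6=17 responders, 31−13=18 non-responders.
Subtract the first batch: 17−12=5 responders and 18−15=3 non-responders.

5 responders and 3 non-responders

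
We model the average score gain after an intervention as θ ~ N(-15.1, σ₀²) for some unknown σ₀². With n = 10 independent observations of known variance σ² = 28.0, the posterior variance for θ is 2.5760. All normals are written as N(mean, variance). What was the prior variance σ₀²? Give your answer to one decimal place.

σ₀² = 32.2

For the Normal–Normal model with known σ², precisions add: τ_n = τ₀ + n/σ².
So 1/σ₀² = 1/2.5760 − 10/28.0 = 0.388199 − 0.357143 = 0.031056.
Hence σ₀² = 1/0.031056 ≈ 32.2.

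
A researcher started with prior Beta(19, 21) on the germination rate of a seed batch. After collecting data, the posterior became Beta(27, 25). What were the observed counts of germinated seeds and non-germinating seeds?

8 germinated seeds and 4 non-germinating seeds

Under Beta–binomial conjugacy the posterior parameters are (a+s, b+f).
So s = 27 − 19 = 8 and f = 25 − 21 = 4.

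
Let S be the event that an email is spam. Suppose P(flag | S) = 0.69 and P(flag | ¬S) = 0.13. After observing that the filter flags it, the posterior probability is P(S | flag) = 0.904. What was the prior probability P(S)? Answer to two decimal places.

Bayes' rule in odds form gives O(S|E) = O(S)·[P(E|S)/P(E|¬S)], hence O(S) = O(S|E)/LR.
Posterior odds = 0.904/(1−0.904) = 9.4167. LR = 0.69/0.13 = 5.3077.
Prior odds = 9.4167/5.3077 = 1.7742, so P(S) = 1.7742/(1+1.7742) ≈ 0.64.

P(S) = 0.64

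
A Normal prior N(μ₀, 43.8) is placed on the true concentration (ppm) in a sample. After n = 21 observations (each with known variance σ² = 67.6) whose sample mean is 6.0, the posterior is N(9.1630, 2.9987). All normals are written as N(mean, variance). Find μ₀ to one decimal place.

With known observation variance, the Normal–Normal posterior has precision τ_n = τ₀ + n/σ² and mean μ_n = (τ₀μ₀ + (n/σ²)x̄)/τ_n.
Here τ₀ = 1/43.8 = 0.022831 and τ_data = 21/67.6 = 0.310651, so τ_n = 0.333482.
Rearranging for μ₀: μ₀ = (μ_n·τ_n − τ_data·x̄)/τ₀ = (9.1630·0.333482 − 0.310651·6.0) / 0.022831 = 1.191790/0.022831 ≈ 52.2.

μ₀ = 52.2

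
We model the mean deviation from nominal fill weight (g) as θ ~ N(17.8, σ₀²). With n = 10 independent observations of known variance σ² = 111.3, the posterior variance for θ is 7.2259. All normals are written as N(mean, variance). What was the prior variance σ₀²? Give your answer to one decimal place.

σ₀² = 20.6

For the Normal–Normal model with known σ², precisions add: τ_n = τ₀ + n/σ².
So 1/σ₀² = 1/7.2259 − 10/111.3 = 0.138391 − 0.089847 = 0.048544.
Hence σ₀² = 1/0.048544 ≈ 20.6.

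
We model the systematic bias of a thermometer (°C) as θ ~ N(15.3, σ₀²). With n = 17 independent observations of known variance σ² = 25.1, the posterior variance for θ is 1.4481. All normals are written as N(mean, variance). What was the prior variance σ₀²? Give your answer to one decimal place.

σ₀² = 75.4

For the Normal–Normal model with known σ², precisions add: τ_n = τ₀ + n/σ².
So 1/σ₀² = 1/1.4481 − 17/25.1 = 0.690560 − 0.677291 = 0.013269.
Hence σ₀² = 1/0.013269 ≈ 75.4.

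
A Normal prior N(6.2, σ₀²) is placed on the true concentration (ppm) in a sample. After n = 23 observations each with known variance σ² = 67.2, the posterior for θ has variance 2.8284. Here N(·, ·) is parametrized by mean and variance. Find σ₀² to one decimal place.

σ₀² = 88.5

Posterior precision equals prior precision plus data precision: 1/σ_n² = 1/σ₀² + n/σ².
So 1/σ₀² = 1/2.8284 − 23/67.2 = 0.353557 − 0.342262 = 0.011295.
Hence σ₀² = 1/0.011295 ≈ 88.5.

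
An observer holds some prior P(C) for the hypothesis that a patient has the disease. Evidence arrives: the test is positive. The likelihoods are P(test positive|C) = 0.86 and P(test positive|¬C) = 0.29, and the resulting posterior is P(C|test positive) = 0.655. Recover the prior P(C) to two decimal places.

P(C) = 0.39

In odds form, posterior odds = prior odds × likelihood ratio, so prior odds = posterior odds ÷ LR.
Posterior odds = 0.655/(1−0.655) = 1.8986. LR = 0.86/0.29 = 2.9655.
Prior odds = 1.8986/2.9655 = 0.6402, so P(C) = 0.6402/(1+0.6402) ≈ 0.39.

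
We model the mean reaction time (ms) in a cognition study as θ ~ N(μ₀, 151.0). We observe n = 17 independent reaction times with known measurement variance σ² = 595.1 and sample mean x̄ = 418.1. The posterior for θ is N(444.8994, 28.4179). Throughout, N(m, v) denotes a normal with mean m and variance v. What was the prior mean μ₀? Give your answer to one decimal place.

μ₀ = 560.5

With known observation variance, the Normal–Normal posterior has precision τ_n = τ₀ + n/σ² and mean μ_n = (τ₀μ₀ + (n/σ²)x̄)/τ_n.
Here τ₀ = 1/151.0 = 0.006623 and τ_data = 17/595.1 = 0.028567, so τ_n = 0.035190.
Rearranging for μ₀: μ₀ = (μ_n·τ_n − τ_data·x̄)/τ₀ = (444.8994·0.035190 − 0.028567·418.1) / 0.006623 = 3.712147/0.006623 ≈ 560.5.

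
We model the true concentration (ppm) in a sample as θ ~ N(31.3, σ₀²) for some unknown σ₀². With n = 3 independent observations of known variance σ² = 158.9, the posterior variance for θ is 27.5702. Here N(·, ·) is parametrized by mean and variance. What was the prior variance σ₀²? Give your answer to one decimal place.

σ₀² = 57.5

For the Normal–Normal model with known σ², precisions add: τ_n = τ₀ + n/σ².
So 1/σ₀² = 1/27.5702 − 3/158.9 = 0.036271 − 0.018880 = 0.017391.
Hence σ₀² = 1/0.017391 ≈ 57.5.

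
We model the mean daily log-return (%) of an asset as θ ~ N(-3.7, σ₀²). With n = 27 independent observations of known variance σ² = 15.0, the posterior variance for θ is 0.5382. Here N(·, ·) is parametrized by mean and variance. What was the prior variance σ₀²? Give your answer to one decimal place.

σ₀² = 17.2

For the Normal–Normal model with known σ², precisions add: τ_n = τ₀ + n/σ².
So 1/σ₀² = 1/0.5382 − 27/15.0 = 1.858045 − 1.800000 = 0.058045.
Hence σ₀² = 1/0.058045 ≈ 17.2.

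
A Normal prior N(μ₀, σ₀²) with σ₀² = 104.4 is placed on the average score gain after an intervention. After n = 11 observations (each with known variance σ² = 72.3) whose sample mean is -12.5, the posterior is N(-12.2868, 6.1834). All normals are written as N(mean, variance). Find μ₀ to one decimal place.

With known observation variance, the Normal–Normal posterior has precision τ_n = τ₀ + n/σ² and mean μ_n = (τ₀μ₀ + (n/σ²)x̄)/τ_n.
Here τ₀ = 1/104.4 = 0.009579 and τ_data = 11/72.3 = 0.152144, so τ_n = 0.161723.
Rearranging for μ₀: μ₀ = (μ_n·τ_n − τ_data·x̄)/τ₀ = (-12.2868·0.161723 − 0.152144·-12.5) / 0.009579 = -0.085258/0.009579 ≈ -8.9.

μ₀ = -8.9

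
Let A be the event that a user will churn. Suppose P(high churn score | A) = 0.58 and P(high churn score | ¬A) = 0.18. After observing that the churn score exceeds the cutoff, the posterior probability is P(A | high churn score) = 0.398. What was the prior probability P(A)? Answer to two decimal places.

In odds form, posterior odds = prior odds × likelihood ratio, so prior odds = posterior odds ÷ LR.
Posterior odds = 0.398/(1−0.398) = 0.6611. LR = 0.58/0.18 = 3.2222.
Prior odds = 0.6611/3.2222 = 0.2052, so P(A) = 0.2052/(1+0.2052) ≈ 0.17.

P(A) = 0.17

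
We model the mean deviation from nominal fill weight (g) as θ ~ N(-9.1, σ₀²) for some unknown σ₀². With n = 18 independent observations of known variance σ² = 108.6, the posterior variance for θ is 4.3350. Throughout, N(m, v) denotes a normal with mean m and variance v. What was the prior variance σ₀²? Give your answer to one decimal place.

Posterior precision equals prior precision plus data precision: 1/σ_n² = 1/σ₀² + n/σ².
So 1/σ₀² = 1/4.3350 − 18/108.6 = 0.230681 − 0.165746 = 0.064935.
Hence σ₀² = 1/0.064935 ≈ 15.4.

σ₀² = 15.4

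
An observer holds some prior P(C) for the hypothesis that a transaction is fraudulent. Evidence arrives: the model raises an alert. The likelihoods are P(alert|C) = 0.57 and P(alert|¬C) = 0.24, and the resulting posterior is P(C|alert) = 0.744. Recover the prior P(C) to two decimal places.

In odds form, posterior odds = prior odds × likelihood ratio, so prior odds = posterior odds ÷ LR.
Posterior odds = 0.744/(1−0.744) = 2.9062. LR = 0.57/0.24 = 2.3750.
Prior odds = 2.9062/2.3750 = 1.2237, so P(C) = 1.2237/(1+1.2237) ≈ 0.55.

P(C) = 0.55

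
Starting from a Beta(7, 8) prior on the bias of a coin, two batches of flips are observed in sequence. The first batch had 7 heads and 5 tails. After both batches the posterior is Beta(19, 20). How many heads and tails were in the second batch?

Because Beta–binomial updating is additive in the counts, the combined data contributed (α_post−α_prior, β_post−β_prior) successes and failures.
Total across both batches: 19−7=12 heads, 20−8=12 tails.
Subtract the first batch: 12−7=5 heads and 12−5=7 tails.

5 heads and 7 tails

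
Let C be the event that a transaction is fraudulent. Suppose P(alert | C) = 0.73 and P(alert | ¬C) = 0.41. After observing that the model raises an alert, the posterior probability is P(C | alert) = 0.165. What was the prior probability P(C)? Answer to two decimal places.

Bayes' rule in odds form gives O(C|E) = O(C)·[P(E|C)/P(E|¬C)], hence O(C) = O(C|E)/LR.
Posterior odds = 0.165/(1−0.165) = 0.1976. LR = 0.73/0.41 = 1.7805.
Prior odds = 0.1976/1.7805 = 0.1110, so P(C) = 0.1110/(1+0.1110) ≈ 0.10.

P(C) = 0.10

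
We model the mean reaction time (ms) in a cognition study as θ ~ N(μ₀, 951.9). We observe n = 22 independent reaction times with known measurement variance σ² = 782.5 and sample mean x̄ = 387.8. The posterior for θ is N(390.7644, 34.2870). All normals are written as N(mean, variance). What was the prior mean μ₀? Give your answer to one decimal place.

μ₀ = 470.1

The posterior mean is a precision-weighted average: μ_n = (τ₀μ₀ + τ_data·x̄)/(τ₀+τ_data), with τ₀=1/σ₀² and τ_data=n/σ².
Here τ₀ = 1/951.9 = 0.001051 and τ_data = 22/782.5 = 0.028115, so τ_n = 0.029166.
Rearranging for μ₀: μ₀ = (μ_n·τ_n − τ_data·x̄)/τ₀ = (390.7644·0.029166 − 0.028115·387.8) / 0.001051 = 0.494037/0.001051 ≈ 470.1.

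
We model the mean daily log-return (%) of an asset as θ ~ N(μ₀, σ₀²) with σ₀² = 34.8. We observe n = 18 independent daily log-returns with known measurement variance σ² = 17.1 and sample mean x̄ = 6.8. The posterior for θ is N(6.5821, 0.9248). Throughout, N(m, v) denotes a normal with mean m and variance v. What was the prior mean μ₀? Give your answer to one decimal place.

The posterior mean is a precision-weighted average: μ_n = (τ₀μ₀ + τ_data·x̄)/(τ₀+τ_data), with τ₀=1/σ₀² and τ_data=n/σ².
Here τ₀ = 1/34.8 = 0.028736 and τ_data = 18/17.1 = 1.052632, so τ_n = 1.081368.
Rearranging for μ₀: μ₀ = (μ_n·τ_n − τ_data·x̄)/τ₀ = (6.5821·1.081368 − 1.052632·6.8) / 0.028736 = -0.040225/0.028736 ≈ -1.4.

μ₀ = -1.4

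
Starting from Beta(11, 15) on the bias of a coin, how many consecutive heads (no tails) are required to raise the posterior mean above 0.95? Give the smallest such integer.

After k heads and 0 tails the posterior is Beta(11+k, 15), with mean (11+k)/(11+15+k).
Set (11+k)/(26+k) > 0.95 and solve: k > (0.95·26 − 11)/(1 − 0.95) = 274.000.
The smallest integer exceeding 274.000 is 275.

k = 275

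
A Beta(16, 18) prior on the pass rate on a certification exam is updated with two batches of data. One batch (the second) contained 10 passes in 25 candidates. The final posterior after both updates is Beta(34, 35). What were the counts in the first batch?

Sequential conjugate updates are equivalent to a single update on the pooled data, so total successes = posterior α − prior α and total failures = posterior β − prior β.
Total across both batches: 34−16=18 passes, 35−18=17 failures.
Subtract the second batch: 18−10=8 passes and 17−15=2 failures.

8 passes and 2 failures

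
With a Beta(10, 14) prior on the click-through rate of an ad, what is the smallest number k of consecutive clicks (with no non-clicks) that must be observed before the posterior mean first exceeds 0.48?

k = 3

After k clicks and 0 non-clicks the posterior is Beta(10+k, 14), with mean (10+k)/(10+14+k).
Set (10+k)/(24+k) > 0.48 and solve: k > (0.48·24 − 10)/(1 − 0.48) = 2.923.
The smallest integer exceeding 2.923 is 3.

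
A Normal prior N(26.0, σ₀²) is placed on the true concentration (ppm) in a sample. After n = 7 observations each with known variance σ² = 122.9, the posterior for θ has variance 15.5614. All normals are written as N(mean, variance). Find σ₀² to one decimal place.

σ₀² = 136.9

Posterior precision equals prior precision plus data precision: 1/σ_n² = 1/σ₀² + n/σ².
So 1/σ₀² = 1/15.5614 − 7/122.9 = 0.064262 − 0.056957 = 0.007305.
Hence σ₀² = 1/0.007305 ≈ 136.9.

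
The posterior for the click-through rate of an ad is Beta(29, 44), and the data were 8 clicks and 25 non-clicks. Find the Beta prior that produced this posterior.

Beta(21, 19)

Beta is conjugate to the binomial likelihood: posterior = Beta(a+s, b+f).
So a = 29 − 8 = 21 and b = 44 − 25 = 19.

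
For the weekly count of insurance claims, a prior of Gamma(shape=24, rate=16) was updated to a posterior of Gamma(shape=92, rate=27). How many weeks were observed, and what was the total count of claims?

n = 11 weeks with total 68 claims

A Gamma(α, β) prior (rate parametrization) on a Poisson rate with n observations summing to S gives posterior Gamma(α+S, β+n).
Matching: Σxᵢ = 92 − 24 = 68 and n = 27 − 16 = 11.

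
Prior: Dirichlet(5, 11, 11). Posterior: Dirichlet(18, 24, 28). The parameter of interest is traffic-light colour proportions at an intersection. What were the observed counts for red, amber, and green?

For a Dirichlet(α) prior with multinomial counts c, the posterior is Dirichlet(α + c) componentwise.
Counts are posterior − prior componentwise: 18−5=13, 24−11=13, 28−11=17.

counts (13, 13, 17)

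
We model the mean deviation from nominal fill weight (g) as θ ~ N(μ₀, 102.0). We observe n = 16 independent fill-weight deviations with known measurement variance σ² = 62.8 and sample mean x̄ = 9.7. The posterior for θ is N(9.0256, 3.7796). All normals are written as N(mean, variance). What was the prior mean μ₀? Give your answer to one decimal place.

With known observation variance, the Normal–Normal posterior has precision τ_n = τ₀ + n/σ² and mean μ_n = (τ₀μ₀ + (n/σ²)x̄)/τ_n.
Here τ₀ = 1/102.0 = 0.009804 and τ_data = 16/62.8 = 0.254777, so τ_n = 0.264581.
Rearranging for μ₀: μ₀ = (μ_n·τ_n − τ_data·x̄)/τ₀ = (9.0256·0.264581 − 0.254777·9.7) / 0.009804 = -0.083335/0.009804 ≈ -8.5.

μ₀ = -8.5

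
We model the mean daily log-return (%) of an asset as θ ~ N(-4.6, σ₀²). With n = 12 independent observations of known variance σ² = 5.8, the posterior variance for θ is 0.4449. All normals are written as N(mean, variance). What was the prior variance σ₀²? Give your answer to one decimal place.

σ₀² = 5.6

For the Normal–Normal model with known σ², precisions add: τ_n = τ₀ + n/σ².
So 1/σ₀² = 1/0.4449 − 12/5.8 = 2.247696 − 2.068966 = 0.178730.
Hence σ₀² = 1/0.178730 ≈ 5.6.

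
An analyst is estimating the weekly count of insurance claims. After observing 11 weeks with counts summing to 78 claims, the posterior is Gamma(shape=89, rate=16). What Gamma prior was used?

Gamma(shape=11, rate=5)

Gamma–Poisson conjugacy: posterior shape = α + Σxᵢ, posterior rate = β + n.
So α = 89 − 78 = 11 and β = 16 − 11 = 5.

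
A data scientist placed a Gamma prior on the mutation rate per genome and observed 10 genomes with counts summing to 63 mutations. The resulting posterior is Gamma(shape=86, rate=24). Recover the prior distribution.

Gamma(shape=23, rate=14)

Gamma–Poisson conjugacy: posterior shape = α + Σxᵢ, posterior rate = β + n.
So α = 86 − 63 = 23 and β = 24 − 10 = 14.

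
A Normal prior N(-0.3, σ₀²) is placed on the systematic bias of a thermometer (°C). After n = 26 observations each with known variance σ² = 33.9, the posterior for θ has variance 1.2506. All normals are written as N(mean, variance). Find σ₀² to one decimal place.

For the Normal–Normal model with known σ², precisions add: τ_n = τ₀ + n/σ².
So 1/σ₀² = 1/1.2506 − 26/33.9 = 0.799616 − 0.766962 = 0.032654.
Hence σ₀² = 1/0.032654 ≈ 30.6.

σ₀² = 30.6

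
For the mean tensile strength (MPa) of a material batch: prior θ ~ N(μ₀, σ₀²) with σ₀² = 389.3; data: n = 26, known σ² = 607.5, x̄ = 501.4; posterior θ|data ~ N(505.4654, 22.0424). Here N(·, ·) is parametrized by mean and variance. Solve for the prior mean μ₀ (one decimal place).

The posterior mean is a precision-weighted average: μ_n = (τ₀μ₀ + τ_data·x̄)/(τ₀+τ_data), with τ₀=1/σ₀² and τ_data=n/σ².
Here τ₀ = 1/389.3 = 0.002569 and τ_data = 26/607.5 = 0.042798, so τ_n = 0.045367.
Rearranging for μ₀: μ₀ = (μ_n·τ_n − τ_data·x̄)/τ₀ = (505.4654·0.045367 − 0.042798·501.4) / 0.002569 = 1.472532/0.002569 ≈ 573.2.

μ₀ = 573.2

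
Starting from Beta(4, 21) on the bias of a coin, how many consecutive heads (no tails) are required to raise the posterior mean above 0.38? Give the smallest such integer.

After k heads and 0 tails the posterior is Beta(4+k, 21), with mean (4+k)/(4+21+k).
Set (4+k)/(25+k) > 0.38 and solve: k > (0.38·25 − 4)/(1 − 0.38) = 8.871.
The smallest integer exceeding 8.871 is 9.

k = 9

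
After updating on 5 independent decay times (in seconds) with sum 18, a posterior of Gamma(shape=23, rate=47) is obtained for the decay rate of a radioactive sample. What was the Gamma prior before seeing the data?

Gamma–exponential conjugacy: posterior shape = α + n, posterior rate = β + Σtᵢ.
So α = 23 − 5 = 18 and β = 47 − 18 = 29.

Gamma(shape=18, rate=29)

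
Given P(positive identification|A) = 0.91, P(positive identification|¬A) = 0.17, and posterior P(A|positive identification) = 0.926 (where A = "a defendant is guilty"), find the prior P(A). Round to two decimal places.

In odds form, posterior odds = prior odds × likelihood ratio, so prior odds = posterior odds ÷ LR.
Posterior odds = 0.926/(1−0.926) = 12.5135. LR = 0.91/0.17 = 5.3529.
Prior odds = 12.5135/5.3529 = 2.3377, so P(A) = 2.3377/(1+2.3377) ≈ 0.70.

P(A) = 0.70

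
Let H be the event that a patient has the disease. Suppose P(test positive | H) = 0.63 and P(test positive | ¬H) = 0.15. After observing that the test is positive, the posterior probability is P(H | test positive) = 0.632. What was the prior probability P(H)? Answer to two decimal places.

Bayes' rule in odds form gives O(H|E) = O(H)·[P(E|H)/P(E|¬H)], hence O(H) = O(H|E)/LR.
Posterior odds = 0.632/(1−0.632) = 1.7174. LR = 0.63/0.15 = 4.2000.
Prior odds = 1.7174/4.2000 = 0.4089, so P(H) = 0.4089/(1+0.4089) ≈ 0.29.

P(H) = 0.29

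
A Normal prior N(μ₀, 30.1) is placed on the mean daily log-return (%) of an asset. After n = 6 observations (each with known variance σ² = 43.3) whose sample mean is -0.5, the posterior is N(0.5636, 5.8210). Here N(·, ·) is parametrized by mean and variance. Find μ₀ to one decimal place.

μ₀ = 5.0

The posterior mean is a precision-weighted average: μ_n = (τ₀μ₀ + τ_data·x̄)/(τ₀+τ_data), with τ₀=1/σ₀² and τ_data=n/σ².
Here τ₀ = 1/30.1 = 0.033223 and τ_data = 6/43.3 = 0.138568, so τ_n = 0.171791.
Rearranging for μ₀: μ₀ = (μ_n·τ_n − τ_data·x̄)/τ₀ = (0.5636·0.171791 − 0.138568·-0.5) / 0.033223 = 0.166105/0.033223 ≈ 5.0.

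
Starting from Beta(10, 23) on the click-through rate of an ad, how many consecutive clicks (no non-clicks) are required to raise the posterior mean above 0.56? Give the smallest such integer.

After k clicks and 0 non-clicks the posterior is Beta(10+k, 23), with mean (10+k)/(10+23+k).
Set (10+k)/(33+k) > 0.56 and solve: k > (0.56·33 − 10)/(1 − 0.56) = 19.273.
The smallest integer exceeding 19.273 is 20, and checking k=20: (30)/(53) = 0.5660 > 0.56.

k = 20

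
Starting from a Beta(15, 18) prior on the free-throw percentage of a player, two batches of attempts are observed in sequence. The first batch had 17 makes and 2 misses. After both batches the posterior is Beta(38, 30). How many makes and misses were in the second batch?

6 makes and 10 misses

Sequential conjugate updates are equivalent to a single update on the pooled data, so total successes = posterior α − prior α and total failures = posterior β − prior β.
Total across both batches: 38−15=23 makes, 30−18=12 misses.
Subtract the first batch: 23−17=6 makes and 12−2=10 misses.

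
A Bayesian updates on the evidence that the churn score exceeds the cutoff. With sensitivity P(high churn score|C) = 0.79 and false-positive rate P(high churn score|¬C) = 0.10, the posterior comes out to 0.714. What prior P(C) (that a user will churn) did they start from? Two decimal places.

P(C) = 0.24

In odds form, posterior odds = prior odds × likelihood ratio, so prior odds = posterior odds ÷ LR.
Posterior odds = 0.714/(1−0.714) = 2.4965. LR = 0.79/0.10 = 7.9000.
Prior odds = 2.4965/7.9000 = 0.3160, so P(C) = 0.3160/(1+0.3160) ≈ 0.24.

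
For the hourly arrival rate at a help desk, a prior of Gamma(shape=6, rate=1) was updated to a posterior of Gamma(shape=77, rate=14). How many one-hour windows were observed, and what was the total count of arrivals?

n = 13 one-hour windows with total 71 arrivals

A Gamma(α, β) prior (rate parametrization) on a Poisson rate with n observations summing to S gives posterior Gamma(α+S, β+n).
Matching: Σxᵢ = 77 − 6 = 71 and n = 14 − 1 = 13.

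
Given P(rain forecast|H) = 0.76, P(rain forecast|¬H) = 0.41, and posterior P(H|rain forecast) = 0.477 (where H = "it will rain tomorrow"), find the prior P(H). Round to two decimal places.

P(H) = 0.33

Bayes' rule in odds form gives O(H|E) = O(H)·[P(E|H)/P(E|¬H)], hence O(H) = O(H|E)/LR.
Posterior odds = 0.477/(1−0.477) = 0.9120. LR = 0.76/0.41 = 1.8537.
Prior odds = 0.9120/1.8537 = 0.4920, so P(H) = 0.4920/(1+0.4920) ≈ 0.33.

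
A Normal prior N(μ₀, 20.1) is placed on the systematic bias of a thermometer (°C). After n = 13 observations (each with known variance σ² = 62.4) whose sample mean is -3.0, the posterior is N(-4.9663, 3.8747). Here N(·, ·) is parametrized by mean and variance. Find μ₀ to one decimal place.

The posterior mean is a precision-weighted average: μ_n = (τ₀μ₀ + τ_data·x̄)/(τ₀+τ_data), with τ₀=1/σ₀² and τ_data=n/σ².
Here τ₀ = 1/20.1 = 0.049751 and τ_data = 13/62.4 = 0.208333, so τ_n = 0.258084.
Rearranging for μ₀: μ₀ = (μ_n·τ_n − τ_data·x̄)/τ₀ = (-4.9663·0.258084 − 0.208333·-3.0) / 0.049751 = -0.656724/0.049751 ≈ -13.2.

μ₀ = -13.2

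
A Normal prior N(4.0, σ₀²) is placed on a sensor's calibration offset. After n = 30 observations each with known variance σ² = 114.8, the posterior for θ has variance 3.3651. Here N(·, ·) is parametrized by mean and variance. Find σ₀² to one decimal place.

Posterior precision equals prior precision plus data precision: 1/σ_n² = 1/σ₀² + n/σ².
So 1/σ₀² = 1/3.3651 − 30/114.8 = 0.297168 − 0.261324 = 0.035844.
Hence σ₀² = 1/0.035844 ≈ 27.9.

σ₀² = 27.9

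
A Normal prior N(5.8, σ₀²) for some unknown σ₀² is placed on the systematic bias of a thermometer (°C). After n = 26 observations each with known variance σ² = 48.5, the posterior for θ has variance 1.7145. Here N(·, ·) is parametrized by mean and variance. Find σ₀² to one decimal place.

Posterior precision equals prior precision plus data precision: 1/σ_n² = 1/σ₀² + n/σ².
So 1/σ₀² = 1/1.7145 − 26/48.5 = 0.583260 − 0.536082 = 0.047178.
Hence σ₀² = 1/0.047178 ≈ 21.2.

σ₀² = 21.2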